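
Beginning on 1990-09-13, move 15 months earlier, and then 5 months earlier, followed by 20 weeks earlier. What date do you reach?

Going back 15 months from September 13, 1990:
month 9 − 15 = -6, which is month 6 of year 1989 → June 1989.
Day 13 is valid in June, giving June 13, 1989.
Going back 5 months from June 13, 1989:
month 6 − 5 = 1 → January 1989.
Day 13 is valid in January, giving January 13, 1989.
Subtracting 20 weeks (= 140 days) from January 13, 1989:
Going back 13 days from January 13, 1989 reaches the end of the previous month; 140 − 13 = 127 left.
December 1988 has 31 days: 127 − 31 = 96 left.
November 1988 has 30 days: 96 − 30 = 66 left.
October 1988 has 31 days: 66 − 31 = 35 left.
September 1988 has 30 days: 35 − 30 = 5 left.
August 1988 has 31 days; 31 − 5 = 26 → August 26, 1988.

August 26, 1988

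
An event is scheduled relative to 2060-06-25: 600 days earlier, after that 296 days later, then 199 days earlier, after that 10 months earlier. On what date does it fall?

April 8, 2058

Going back 600 days from June 25, 2060:
Going back 25 days from June 25, 2060 reaches the end of the previous month; 600 − 25 = 575 left.
May 2060 has 31 days: 575 − 31 = 544 left.
April 2060 has 30 days: 544 − 30 = 514 left.
March 2060 has 31 days: 514 − 31 = 483 left.
February 2060 has 29 days (2060 is a leap year): 483 − 29 = 454 left.
January 2060 has 31 days: 454 − 31 = 423 left.
December 2059 has 31 days: 423 − 31 = 392 left.
November 2059 has 30 days: 392 − 30 = 362 left.
October 2059 has 31 days: 362 − 31 = 331 left.
September 2059 has 30 days: 331 − 30 = 301 left.
August 2059 has 31 days: 301 − 31 = 270 left.
July 2059 has 31 days: 270 − 31 = 239 left.
June 2059 has 30 days: 239 − 30 = 209 left.
May 2059 has 31 days: 209 − 31 = 178 left.
April 2059 has 30 days: 178 − 30 = 148 left.
March 2059 has 31 days: 148 − 31 = 117 left.
February 2059 has 28 days (2059 is not a leap year): 117 − 28 = 89 left.
January 2059 has 31 days: 89 − 31 = 58 left.
December 2058 has 31 days: 58 − 31 = 27 left.
November 2058 has 30 days; 30 − 27 = 3 → November 3, 2058.
Counting forward 296 days from November 3, 2058:
November has 30 days, so 30 − 3 = 27 days remain after November 3, 2058; 296 − 27 = 269 left.
December 2058 has 31 days: 269 − 31 = 238 left.
January 2059 has 31 days: 238 − 31 = 207 left.
February 2059 has 28 days (2059 is not a leap year): 207 − 28 = 179 left.
March 2059 has 31 days: 179 − 31 = 148 left.
April 2059 has 30 days: 148 − 30 = 118 left.
May 2059 has 31 days: 118 − 31 = 87 left.
June 2059 has 30 days: 87 − 30 = 57 left.
July 2059 has 31 days: 57 − 31 = 26 left.
26 days into August 2059 → August 26, 2059.
Subtracting 199 days from August 26, 2059:
Going back 26 days from August 26, 2059 reaches the end of the previous month; 199 − 26 = 173 left.
July 2059 has 31 days: 173 − 31 = 142 left.
June 2059 has 30 days: 142 − 30 = 112 left.
May 2059 has 31 days: 112 − 31 = 81 left.
April 2059 has 30 days: 81 − 30 = 51 left.
March 2059 has 31 days: 51 − 31 = 20 left.
February 2059 has 28 days; 28 − 20 = 8 → February 8, 2059.
Counting back 10 months from February 8, 2059:
month 2 − 10 = -8, which is month 4 of year 2058 → April 2058.
Day 8 is valid in April, giving April 8, 2058.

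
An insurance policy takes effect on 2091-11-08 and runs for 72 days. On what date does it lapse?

January 19, 2092

Counting forward 72 days from November 8, 2091.
November has 30 days, so 30 − 8 = 22 days remain after November 8, 2091; 72 − 22 = 50 left.
December 2091 has 31 days: 50 − 31 = 19 left.
19 days into January 2092 → January 19, 2092.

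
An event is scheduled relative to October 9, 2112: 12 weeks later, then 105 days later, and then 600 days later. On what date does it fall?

Advancing 12 weeks (= 84 days) from October 9, 2112:
October has 31 days, so 31 − 9 = 22 days remain after October 9, 2112; 84 − 22 = 62 left.
November 2112 has 30 days: 62 − 30 = 32 left.
December 2112 has 31 days: 32 − 31 = 1 left.
1 day into January 2113 → January 1, 2113.
Advancing 105 days from January 1, 2113:
January has 31 days, so 31 − 1 = 30 days remain after January 1, 2113; 105 − 30 = 75 left.
February 2113 has 28 days (2113 is not a leap year): 75 − 28 = 47 left.
March 2113 has 31 days: 47 − 31 = 16 left.
16 days into April 2113 → April 16, 2113.
Counting forward 600 days from April 16, 2113:
April has 30 days, so 30 − 16 = 14 days remain after April 16, 2113; 600 − 14 = 586 left.
May 2113 has 31 days: 586 − 31 = 555 left.
June 2113 has 30 days: 555 − 30 = 525 left.
July 2113 has 31 days: 525 − 31 = 494 left.
August 2113 has 31 days: 494 − 31 = 463 left.
September 2113 has 30 days: 463 − 30 = 433 left.
October 2113 has 31 days: 433 − 31 = 402 left.
November 2113 has 30 days: 402 − 30 = 372 left.
December 2113 has 31 days: 372 − 31 = 341 left.
January 2114 has 31 days: 341 − 31 = 310 left.
February 2114 has 28 days (2114 is not a leap year): 310 − 28 = 282 left.
March 2114 has 31 days: 282 − 31 = 251 left.
April 2114 has 30 days: 251 − 30 = 221 left.
May 2114 has 31 days: 221 − 31 = 190 left.
June 2114 has 30 days: 190 − 30 = 160 left.
July 2114 has 31 days: 160 − 31 = 129 left.
August 2114 has 31 days: 129 − 31 = 98 left.
September 2114 has 30 days: 98 − 30 = 68 left.
October 2114 has 31 days: 68 − 31 = 37 left.
November 2114 has 30 days: 37 − 30 = 7 left.
7 days into December 2114 → December 7, 2114.

December 7, 2114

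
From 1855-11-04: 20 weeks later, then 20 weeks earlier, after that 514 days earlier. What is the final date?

June 8, 1854

Adding 20 weeks (= 140 days) from November 4, 1855:
November has 30 days, so 30 − 4 = 26 days remain after November 4, 1855; 140 − 26 = 114 left.
December 1855 has 31 days: 114 − 31 = 83 left.
January 1856 has 31 days: 83 − 31 = 52 left.
February 1856 has 29 days (1856 is a leap year): 52 − 29 = 23 left.
23 days into March 1856 → March 23, 1856.
Going back 20 weeks (= 140 days) from March 23, 1856:
Going back 23 days from March 23, 1856 reaches the end of the previous month; 140 − 23 = 117 left.
February 1856 has 29 days (1856 is a leap year): 117 − 29 = 88 left.
January 1856 has 31 days: 88 − 31 = 57 left.
December 1855 has 31 days: 57 − 31 = 26 left.
November 1855 has 30 days; 30 − 26 = 4 → November 4, 1855.
Subtracting 514 days from November 4, 1855:
Going back 4 days from November 4, 1855 reaches the end of the previous month; 514 − 4 = 510 left.
October 1855 has 31 days: 510 − 31 = 479 left.
September 1855 has 30 days: 479 − 30 = 449 left.
August 1855 has 31 days: 449 − 31 = 418 left.
July 1855 has 31 days: 418 − 31 = 387 left.
June 1855 has 30 days: 387 − 30 = 357 left.
May 1855 has 31 days: 357 − 31 = 326 left.
April 1855 has 30 days: 326 − 30 = 296 left.
March 1855 has 31 days: 296 − 31 = 265 left.
February 1855 has 28 days (1855 is not a leap year): 265 − 28 = 237 left.
January 1855 has 31 days: 237 − 31 = 206 left.
December 1854 has 31 days: 206 − 31 = 175 left.
November 1854 has 30 days: 175 − 30 = 145 left.
October 1854 has 31 days: 145 − 31 = 114 left.
September 1854 has 30 days: 114 − 30 = 84 left.
August 1854 has 31 days: 84 − 31 = 53 left.
July 1854 has 31 days: 53 − 31 = 22 left.
June 1854 has 30 days; 30 − 22 = 8 → June 8, 1854.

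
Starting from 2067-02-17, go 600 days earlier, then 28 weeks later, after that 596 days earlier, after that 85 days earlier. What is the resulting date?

Counting back 600 days from February 17, 2067:
Going back 17 days from February 17, 2067 reaches the end of the previous month; 600 − 17 = 583 left.
January 2067 has 31 days: 583 − 31 = 552 left.
December 2066 has 31 days: 552 − 31 = 521 left.
November 2066 has 30 days: 521 − 30 = 491 left.
October 2066 has 31 days: 491 − 31 = 460 left.
September 2066 has 30 days: 460 − 30 = 430 left.
August 2066 has 31 days: 430 − 31 = 399 left.
July 2066 has 31 days: 399 − 31 = 368 left.
June 2066 has 30 days: 368 − 30 = 338 left.
May 2066 has 31 days: 338 − 31 = 307 left.
April 2066 has 30 days: 307 − 30 = 277 left.
March 2066 has 31 days: 277 − 31 = 246 left.
February 2066 has 28 days (2066 is not a leap year): 246 − 28 = 218 left.
January 2066 has 31 days: 218 − 31 = 187 left.
December 2065 has 31 days: 187 − 31 = 156 left.
November 2065 has 30 days: 156 − 30 = 126 left.
October 2065 has 31 days: 126 − 31 = 95 left.
September 2065 has 30 days: 95 − 30 = 65 left.
August 2065 has 31 days: 65 − 31 = 34 left.
July 2065 has 31 days: 34 − 31 = 3 left.
June 2065 has 30 days; 30 − 3 = 27 → June 27, 2065.
Counting forward 28 weeks (= 196 days) from June 27, 2065:
June has 30 days, so 30 − 27 = 3 days remain after June 27, 2065; 196 − 3 = 193 left.
July 2065 has 31 days: 193 − 31 = 162 left.
August 2065 has 31 days: 162 − 31 = 131 left.
September 2065 has 30 days: 131 − 30 = 101 left.
October 2065 has 31 days: 101 − 31 = 70 left.
November 2065 has 30 days: 70 − 30 = 40 left.
December 2065 has 31 days: 40 − 31 = 9 left.
9 days into January 2066 → January 9, 2066.
Counting back 596 days from January 9, 2066:
Going back 9 days from January 9, 2066 reaches the end of the previous month; 596 − 9 = 587 left.
December 2065 has 31 days: 587 − 31 = 556 left.
November 2065 has 30 days: 556 − 30 = 526 left.
October 2065 has 31 days: 526 − 31 = 495 left.
September 2065 has 30 days: 495 − 30 = 465 left.
August 2065 has 31 days: 465 − 31 = 434 left.
July 2065 has 31 days: 434 − 31 = 403 left.
June 2065 has 30 days: 403 − 30 = 373 left.
May 2065 has 31 days: 373 − 31 = 342 left.
April 2065 has 30 days: 342 − 30 = 312 left.
March 2065 has 31 days: 312 − 31 = 281 left.
February 2065 has 28 days (2065 is not a leap year): 281 − 28 = 253 left.
January 2065 has 31 days: 253 − 31 = 222 left.
December 2064 has 31 days: 222 − 31 = 191 left.
November 2064 has 30 days: 191 − 30 = 161 left.
October 2064 has 31 days: 161 − 31 = 130 left.
September 2064 has 30 days: 130 − 30 = 100 left.
August 2064 has 31 days: 100 − 31 = 69 left.
July 2064 has 31 days: 69 − 31 = 38 left.
June 2064 has 30 days: 38 − 30 = 8 left.
May 2064 has 31 days; 31 − 8 = 23 → May 23, 2064.
Counting back 85 days from May 23, 2064:
Going back 23 days from May 23, 2064 reaches the end of the previous month; 85 − 23 = 62 left.
April 2064 has 30 days: 62 − 30 = 32 left.
March 2064 has 31 days: 32 − 31 = 1 left.
February 2064 has 29 days; 29 − 1 = 28 → February 28, 2064.

February 28, 2064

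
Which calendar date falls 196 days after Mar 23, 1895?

Adding 196 days from March 23, 1895.
March has 31 days, so 31 − 23 = 8 days remain after March 23, 1895; 196 − 8 = 188 left.
April 1895 has 30 days: 188 − 30 = 158 left.
May 1895 has 31 days: 158 − 31 = 127 left.
June 1895 has 30 days: 127 − 30 = 97 left.
July 1895 has 31 days: 97 − 31 = 66 left.
August 1895 has 31 days: 66 − 31 = 35 left.
September 1895 has 30 days: 35 − 30 = 5 left.
5 days into October 1895 → October 5, 1895.

October 5, 1895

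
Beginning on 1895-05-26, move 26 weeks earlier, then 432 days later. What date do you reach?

January 31, 1896

Subtracting 26 weeks (= 182 days) from May 26, 1895:
Going back 26 days from May 26, 1895 reaches the end of the previous month; 182 − 26 = 156 left.
April 1895 has 30 days: 156 − 30 = 126 left.
March 1895 has 31 days: 126 − 31 = 95 left.
February 1895 has 28 days (1895 is not a leap year): 95 − 28 = 67 left.
January 1895 has 31 days: 67 − 31 = 36 left.
December 1894 has 31 days: 36 − 31 = 5 left.
November 1894 has 30 days; 30 − 5 = 25 → November 25, 1894.
Advancing 432 days from November 25, 1894:
November has 30 days, so 30 − 25 = 5 days remain after November 25, 1894; 432 − 5 = 427 left.
December 1894 has 31 days: 427 − 31 = 396 left.
January 1895 has 31 days: 396 − 31 = 365 left.
February 1895 has 28 days (1895 is not a leap year): 365 − 28 = 337 left.
March 1895 has 31 days: 337 − 31 = 306 left.
April 1895 has 30 days: 306 − 30 = 276 left.
May 1895 has 31 days: 276 − 31 = 245 left.
June 1895 has 30 days: 245 − 30 = 215 left.
July 1895 has 31 days: 215 − 31 = 184 left.
August 1895 has 31 days: 184 − 31 = 153 left.
September 1895 has 30 days: 153 − 30 = 123 left.
October 1895 has 31 days: 123 − 31 = 92 left.
November 1895 has 30 days: 92 − 30 = 62 left.
December 1895 has 31 days: 62 − 31 = 31 left.
31 days into January 1896 → January 31, 1896.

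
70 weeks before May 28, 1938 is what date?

Subtracting 70 weeks = 490 days from May 28, 1938.
Going back 28 days from May 28, 1938 reaches the end of the previous month; 490 − 28 = 462 left.
April 1938 has 30 days: 462 − 30 = 432 left.
March 1938 has 31 days: 432 − 31 = 401 left.
February 1938 has 28 days (1938 is not a leap year): 401 − 28 = 373 left.
January 1938 has 31 days: 373 − 31 = 342 left.
December 1937 has 31 days: 342 − 31 = 311 left.
November 1937 has 30 days: 311 − 30 = 281 left.
October 1937 has 31 days: 281 − 31 = 250 left.
September 1937 has 30 days: 250 − 30 = 220 left.
August 1937 has 31 days: 220 − 31 = 189 left.
July 1937 has 31 days: 189 − 31 = 158 left.
June 1937 has 30 days: 158 − 30 = 128 left.
May 1937 has 31 days: 128 − 31 = 97 left.
April 1937 has 30 days: 97 − 30 = 67 left.
March 1937 has 31 days: 67 − 31 = 36 left.
February 1937 has 28 days (1937 is not a leap year): 36 − 28 = 8 left.
January 1937 has 31 days; 31 − 8 = 23 → January 23, 1937.

January 23, 1937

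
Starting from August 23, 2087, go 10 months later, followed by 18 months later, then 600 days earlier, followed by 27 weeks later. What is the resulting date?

Advancing 10 months from August 23, 2087:
month 8 + 10 = 18, which is month 6 of year 2088 → June 2088.
Day 23 is valid in June, giving June 23, 2088.
Counting forward 18 months from June 23, 2088:
month 6 + 18 = 24, which is month 12 of year 2089 → December 2089.
Day 23 is valid in December, giving December 23, 2089.
Subtracting 600 days from December 23, 2089:
Going back 23 days from December 23, 2089 reaches the end of the previous month; 600 − 23 = 577 left.
November 2089 has 30 days: 577 − 30 = 547 left.
October 2089 has 31 days: 547 − 31 = 516 left.
September 2089 has 30 days: 516 − 30 = 486 left.
August 2089 has 31 days: 486 − 31 = 455 left.
July 2089 has 31 days: 455 − 31 = 424 left.
June 2089 has 30 days: 424 − 30 = 394 left.
May 2089 has 31 days: 394 − 31 = 363 left.
April 2089 has 30 days: 363 − 30 = 333 left.
March 2089 has 31 days: 333 − 31 = 302 left.
February 2089 has 28 days (2089 is not a leap year): 302 − 28 = 274 left.
January 2089 has 31 days: 274 − 31 = 243 left.
December 2088 has 31 days: 243 − 31 = 212 left.
November 2088 has 30 days: 212 − 30 = 182 left.
October 2088 has 31 days: 182 − 31 = 151 left.
September 2088 has 30 days: 151 − 30 = 121 left.
August 2088 has 31 days: 121 − 31 = 90 left.
July 2088 has 31 days: 90 − 31 = 59 left.
June 2088 has 30 days: 59 − 30 = 29 left.
May 2088 has 31 days; 31 − 29 = 2 → May 2, 2088.
Counting forward 27 weeks (= 189 days) from May 2, 2088:
May has 31 days, so 31 − 2 = 29 days remain after May 2, 2088; 189 − 29 = 160 left.
June 2088 has 30 days: 160 − 30 = 130 left.
July 2088 has 31 days: 130 − 31 = 99 left.
August 2088 has 31 days: 99 − 31 = 68 left.
September 2088 has 30 days: 68 − 30 = 38 left.
October 2088 has 31 days: 38 − 31 = 7 left.
7 days into November 2088 → November 7, 2088.

November 7, 2088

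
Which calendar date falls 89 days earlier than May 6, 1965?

February 6, 1965

Going back 89 days from May 6, 1965.
Going back 6 days from May 6, 1965 reaches the end of the previous month; 89 − 6 = 83 left.
April 1965 has 30 days: 83 − 30 = 53 left.
March 1965 has 31 days: 53 − 31 = 22 left.
February 1965 has 28 days; 28 − 22 = 6 → February 6, 1965.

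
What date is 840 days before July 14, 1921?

March 27, 1919

Counting back 840 days from July 14, 1921.
Going back 14 days from July 14, 1921 reaches the end of the previous month; 840 − 14 = 826 left.
June 1921 has 30 days: 826 − 30 = 796 left.
May 1921 has 31 days: 796 − 31 = 765 left.
April 1921 has 30 days: 765 − 30 = 735 left.
March 1921 has 31 days: 735 − 31 = 704 left.
February 1921 has 28 days (1921 is not a leap year): 704 − 28 = 676 left.
January 1921 has 31 days: 676 − 31 = 645 left.
December 1920 has 31 days: 645 − 31 = 614 left.
November 1920 has 30 days: 614 − 30 = 584 left.
October 1920 has 31 days: 584 − 31 = 553 left.
September 1920 has 30 days: 553 − 30 = 523 left.
August 1920 has 31 days: 523 − 31 = 492 left.
July 1920 has 31 days: 492 − 31 = 461 left.
June 1920 has 30 days: 461 − 30 = 431 left.
May 1920 has 31 days: 431 − 31 = 400 left.
April 1920 has 30 days: 400 − 30 = 370 left.
March 1920 has 31 days: 370 − 31 = 339 left.
February 1920 has 29 days (1920 is a leap year): 339 − 29 = 310 left.
January 1920 has 31 days: 310 − 31 = 279 left.
December 1919 has 31 days: 279 − 31 = 248 left.
November 1919 has 30 days: 248 − 30 = 218 left.
October 1919 has 31 days: 218 − 31 = 187 left.
September 1919 has 30 days: 187 − 30 = 157 left.
August 1919 has 31 days: 157 − 31 = 126 left.
July 1919 has 31 days: 126 − 31 = 95 left.
June 1919 has 30 days: 95 − 30 = 65 left.
May 1919 has 31 days: 65 − 31 = 34 left.
April 1919 has 30 days: 34 − 30 = 4 left.
March 1919 has 31 days; 31 − 4 = 27 → March 27, 1919.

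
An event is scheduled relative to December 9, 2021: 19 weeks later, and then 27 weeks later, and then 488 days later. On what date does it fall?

Counting forward 19 weeks (= 133 days) from December 9, 2021:
December has 31 days, so 31 − 9 = 22 days remain after December 9, 2021; 133 − 22 = 111 left.
January 2022 has 31 days: 111 − 31 = 80 left.
February 2022 has 28 days (2022 is not a leap year): 80 − 28 = 52 left.
March 2022 has 31 days: 52 − 31 = 21 left.
21 days into April 2022 → April 21, 2022.
Counting forward 27 weeks (= 189 days) from April 21, 2022:
April has 30 days, so 30 − 21 = 9 days remain after April 21, 2022; 189 − 9 = 180 left.
May 2022 has 31 days: 180 − 31 = 149 left.
June 2022 has 30 days: 149 − 30 = 119 left.
July 2022 has 31 days: 119 − 31 = 88 left.
August 2022 has 31 days: 88 − 31 = 57 left.
September 2022 has 30 days: 57 − 30 = 27 left.
27 days into October 2022 → October 27, 2022.
Advancing 488 days from October 27, 2022:
October has 31 days, so 31 − 27 = 4 days remain after October 27, 2022; 488 − 4 = 484 left.
November 2022 has 30 days: 484 − 30 = 454 left.
December 2022 has 31 days: 454 − 31 = 423 left.
January 2023 has 31 days: 423 − 31 = 392 left.
February 2023 has 28 days (2023 is not a leap year): 392 − 28 = 364 left.
March 2023 has 31 days: 364 − 31 = 333 left.
April 2023 has 30 days: 333 − 30 = 303 left.
May 2023 has 31 days: 303 − 31 = 272 left.
June 2023 has 30 days: 272 − 30 = 242 left.
July 2023 has 31 days: 242 − 31 = 211 left.
August 2023 has 31 days: 211 − 31 = 180 left.
September 2023 has 30 days: 180 − 30 = 150 left.
October 2023 has 31 days: 150 − 31 = 119 left.
November 2023 has 30 days: 119 − 30 = 89 left.
December 2023 has 31 days: 89 − 31 = 58 left.
January 2024 has 31 days: 58 − 31 = 27 left.
27 days into February 2024 → February 27, 2024.

February 27, 2024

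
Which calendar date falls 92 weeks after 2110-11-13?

Adding 92 weeks = 644 days from November 13, 2110.
November has 30 days, so 30 − 13 = 17 days remain after November 13, 2110; 644 − 17 = 627 left.
December 2110 has 31 days: 627 − 31 = 596 left.
January 2111 has 31 days: 596 − 31 = 565 left.
February 2111 has 28 days (2111 is not a leap year): 565 − 28 = 537 left.
March 2111 has 31 days: 537 − 31 = 506 left.
April 2111 has 30 days: 506 − 30 = 476 left.
May 2111 has 31 days: 476 − 31 = 445 left.
June 2111 has 30 days: 445 − 30 = 415 left.
July 2111 has 31 days: 415 − 31 = 384 left.
August 2111 has 31 days: 384 − 31 = 353 left.
September 2111 has 30 days: 353 − 30 = 323 left.
October 2111 has 31 days: 323 − 31 = 292 left.
November 2111 has 30 days: 292 − 30 = 262 left.
December 2111 has 31 days: 262 − 31 = 231 left.
January 2112 has 31 days: 231 − 31 = 200 left.
February 2112 has 29 days (2112 is a leap year): 200 − 29 = 171 left.
March 2112 has 31 days: 171 − 31 = 140 left.
April 2112 has 30 days: 140 − 30 = 110 left.
May 2112 has 31 days: 110 − 31 = 79 left.
June 2112 has 30 days: 79 − 30 = 49 left.
July 2112 has 31 days: 49 − 31 = 18 left.
18 days into August 2112 → August 18, 2112.

August 18, 2112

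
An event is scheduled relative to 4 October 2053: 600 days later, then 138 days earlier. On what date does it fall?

January 9, 2055

Adding 600 days from October 4, 2053:
October has 31 days, so 31 − 4 = 27 days remain after October 4, 2053; 600 − 27 = 573 left.
November 2053 has 30 days: 573 − 30 = 543 left.
December 2053 has 31 days: 543 − 31 = 512 left.
January 2054 has 31 days: 512 − 31 = 481 left.
February 2054 has 28 days (2054 is not a leap year): 481 − 28 = 453 left.
March 2054 has 31 days: 453 − 31 = 422 left.
April 2054 has 30 days: 422 − 30 = 392 left.
May 2054 has 31 days: 392 − 31 = 361 left.
June 2054 has 30 days: 361 − 30 = 331 left.
July 2054 has 31 days: 331 − 31 = 300 left.
August 2054 has 31 days: 300 − 31 = 269 left.
September 2054 has 30 days: 269 − 30 = 239 left.
October 2054 has 31 days: 239 − 31 = 208 left.
November 2054 has 30 days: 208 − 30 = 178 left.
December 2054 has 31 days: 178 − 31 = 147 left.
January 2055 has 31 days: 147 − 31 = 116 left.
February 2055 has 28 days (2055 is not a leap year): 116 − 28 = 88 left.
March 2055 has 31 days: 88 − 31 = 57 left.
April 2055 has 30 days: 57 − 30 = 27 left.
27 days into May 2055 → May 27, 2055.
Going back 138 days from May 27, 2055:
Going back 27 days from May 27, 2055 reaches the end of the previous month; 138 − 27 = 111 left.
April 2055 has 30 days: 111 − 30 = 81 left.
March 2055 has 31 days: 81 − 31 = 50 left.
February 2055 has 28 days (2055 is not a leap year): 50 − 28 = 22 left.
January 2055 has 31 days; 31 − 22 = 9 → January 9, 2055.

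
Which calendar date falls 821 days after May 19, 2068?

Adding 821 days from May 19, 2068.
May has 31 days, so 31 − 19 = 12 days remain after May 19, 2068; 821 − 12 = 809 left.
June 2068 has 30 days: 809 − 30 = 779 left.
July 2068 has 31 days: 779 − 31 = 748 left.
August 2068 has 31 days: 748 − 31 = 717 left.
September 2068 has 30 days: 717 − 30 = 687 left.
October 2068 has 31 days: 687 − 31 = 656 left.
November 2068 has 30 days: 656 − 30 = 626 left.
December 2068 has 31 days: 626 − 31 = 595 left.
January 2069 has 31 days: 595 − 31 = 564 left.
February 2069 has 28 days (2069 is not a leap year): 564 − 28 = 536 left.
March 2069 has 31 days: 536 − 31 = 505 left.
April 2069 has 30 days: 505 − 30 = 475 left.
May 2069 has 31 days: 475 − 31 = 444 left.
June 2069 has 30 days: 444 − 30 = 414 left.
July 2069 has 31 days: 414 − 31 = 383 left.
August 2069 has 31 days: 383 − 31 = 352 left.
September 2069 has 30 days: 352 − 30 = 322 left.
October 2069 has 31 days: 322 − 31 = 291 left.
November 2069 has 30 days: 291 − 30 = 261 left.
December 2069 has 31 days: 261 − 31 = 230 left.
January 2070 has 31 days: 230 − 31 = 199 left.
February 2070 has 28 days (2070 is not a leap year): 199 − 28 = 171 left.
March 2070 has 31 days: 171 − 31 = 140 left.
April 2070 has 30 days: 140 − 30 = 110 left.
May 2070 has 31 days: 110 − 31 = 79 left.
June 2070 has 30 days: 79 − 30 = 49 left.
July 2070 has 31 days: 49 − 31 = 18 left.
18 days into August 2070 → August 18, 2070.

August 18, 2070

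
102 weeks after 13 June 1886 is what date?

May 27, 1888

Advancing 102 weeks = 714 days from June 13, 1886.
June has 30 days, so 30 − 13 = 17 days remain after June 13, 1886; 714 − 17 = 697 left.
July 1886 has 31 days: 697 − 31 = 666 left.
August 1886 has 31 days: 666 − 31 = 635 left.
September 1886 has 30 days: 635 − 30 = 605 left.
October 1886 has 31 days: 605 − 31 = 574 left.
November 1886 has 30 days: 574 − 30 = 544 left.
December 1886 has 31 days: 544 − 31 = 513 left.
January 1887 has 31 days: 513 − 31 = 482 left.
February 1887 has 28 days (1887 is not a leap year): 482 − 28 = 454 left.
March 1887 has 31 days: 454 − 31 = 423 left.
April 1887 has 30 days: 423 − 30 = 393 left.
May 1887 has 31 days: 393 − 31 = 362 left.
June 1887 has 30 days: 362 − 30 = 332 left.
July 1887 has 31 days: 332 − 31 = 301 left.
August 1887 has 31 days: 301 − 31 = 270 left.
September 1887 has 30 days: 270 − 30 = 240 left.
October 1887 has 31 days: 240 − 31 = 209 left.
November 1887 has 30 days: 209 − 30 = 179 left.
December 1887 has 31 days: 179 − 31 = 148 left.
January 1888 has 31 days: 148 − 31 = 117 left.
February 1888 has 29 days (1888 is a leap year): 117 − 29 = 88 left.
March 1888 has 31 days: 88 − 31 = 57 left.
April 1888 has 30 days: 57 − 30 = 27 left.
27 days into May 1888 → May 27, 1888.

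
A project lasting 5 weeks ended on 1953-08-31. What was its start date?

July 27, 1953

Subtracting 5 weeks = 35 days from August 31, 1953.
Going back 31 days from August 31, 1953 reaches the end of the previous month; 35 − 31 = 4 left.
July 1953 has 31 days; 31 − 4 = 27 → July 27, 1953.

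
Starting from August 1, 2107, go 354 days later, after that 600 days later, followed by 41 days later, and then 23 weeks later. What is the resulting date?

Advancing 354 days from August 1, 2107:
August has 31 days, so 31 − 1 = 30 days remain after August 1, 2107; 354 − 30 = 324 left.
September 2107 has 30 days: 324 − 30 = 294 left.
October 2107 has 31 days: 294 − 31 = 263 left.
November 2107 has 30 days: 263 − 30 = 233 left.
December 2107 has 31 days: 233 − 31 = 202 left.
January 2108 has 31 days: 202 − 31 = 171 left.
February 2108 has 29 days (2108 is a leap year): 171 − 29 = 142 left.
March 2108 has 31 days: 142 − 31 = 111 left.
April 2108 has 30 days: 111 − 30 = 81 left.
May 2108 has 31 days: 81 − 31 = 50 left.
June 2108 has 30 days: 50 − 30 = 20 left.
20 days into July 2108 → July 20, 2108.
Adding 600 days from July 20, 2108:
July has 31 days, so 31 − 20 = 11 days remain after July 20, 2108; 600 − 11 = 589 left.
August 2108 has 31 days: 589 − 31 = 558 left.
September 2108 has 30 days: 558 − 30 = 528 left.
October 2108 has 31 days: 528 − 31 = 497 left.
November 2108 has 30 days: 497 − 30 = 467 left.
December 2108 has 31 days: 467 − 31 = 436 left.
January 2109 has 31 days: 436 − 31 = 405 left.
February 2109 has 28 days (2109 is not a leap year): 405 − 28 = 377 left.
March 2109 has 31 days: 377 − 31 = 346 left.
April 2109 has 30 days: 346 − 30 = 316 left.
May 2109 has 31 days: 316 − 31 = 285 left.
June 2109 has 30 days: 285 − 30 = 255 left.
July 2109 has 31 days: 255 − 31 = 224 left.
August 2109 has 31 days: 224 − 31 = 193 left.
September 2109 has 30 days: 193 − 30 = 163 left.
October 2109 has 31 days: 163 − 31 = 132 left.
November 2109 has 30 days: 132 − 30 = 102 left.
December 2109 has 31 days: 102 − 31 = 71 left.
January 2110 has 31 days: 71 − 31 = 40 left.
February 2110 has 28 days (2110 is not a leap year): 40 − 28 = 12 left.
12 days into March 2110 → March 12, 2110.
Advancing 41 days from March 12, 2110:
March has 31 days, so 31 − 12 = 19 days remain after March 12, 2110; 41 − 19 = 22 left.
22 days into April 2110 → April 22, 2110.
Advancing 23 weeks (= 161 days) from April 22, 2110:
April has 30 days, so 30 − 22 = 8 days remain after April 22, 2110; 161 − 8 = 153 left.
May 2110 has 31 days: 153 − 31 = 122 left.
June 2110 has 30 days: 122 − 30 = 92 left.
July 2110 has 31 days: 92 − 31 = 61 left.
August 2110 has 31 days: 61 − 31 = 30 left.
30 days into September 2110 → September 30, 2110.

September 30, 2110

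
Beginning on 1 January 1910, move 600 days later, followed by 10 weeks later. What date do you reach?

November 2, 1911

Adding 600 days from January 1, 1910:
January has 31 days, so 31 − 1 = 30 days remain after January 1, 1910; 600 − 30 = 570 left.
February 1910 has 28 days (1910 is not a leap year): 570 − 28 = 542 left.
March 1910 has 31 days: 542 − 31 = 511 left.
April 1910 has 30 days: 511 − 30 = 481 left.
May 1910 has 31 days: 481 − 31 = 450 left.
June 1910 has 30 days: 450 − 30 = 420 left.
July 1910 has 31 days: 420 − 31 = 389 left.
August 1910 has 31 days: 389 − 31 = 358 left.
September 1910 has 30 days: 358 − 30 = 328 left.
October 1910 has 31 days: 328 − 31 = 297 left.
November 1910 has 30 days: 297 − 30 = 267 left.
December 1910 has 31 days: 267 − 31 = 236 left.
January 1911 has 31 days: 236 − 31 = 205 left.
February 1911 has 28 days (1911 is not a leap year): 205 − 28 = 177 left.
March 1911 has 31 days: 177 − 31 = 146 left.
April 1911 has 30 days: 146 − 30 = 116 left.
May 1911 has 31 days: 116 − 31 = 85 left.
June 1911 has 30 days: 85 − 30 = 55 left.
July 1911 has 31 days: 55 − 31 = 24 left.
24 days into August 1911 → August 24, 1911.
Adding 10 weeks (= 70 days) from August 24, 1911:
August has 31 days, so 31 − 24 = 7 days remain after August 24, 1911; 70 − 7 = 63 left.
September 1911 has 30 days: 63 − 30 = 33 left.
October 1911 has 31 days: 33 − 31 = 2 left.
2 days into November 1911 → November 2, 1911.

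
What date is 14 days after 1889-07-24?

August 7, 1889

Advancing 14 days from July 24, 1889.
July has 31 days, so 31 − 24 = 7 days remain after July 24, 1889; 14 − 7 = 7 left.
7 days into August 1889 → August 7, 1889.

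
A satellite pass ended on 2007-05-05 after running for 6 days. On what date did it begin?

April 29, 2007

Counting back 6 days from May 5, 2007.
Going back 5 days from May 5, 2007 reaches the end of the previous month; 6 − 5 = 1 left.
April 2007 has 30 days; 30 − 1 = 29 → April 29, 2007.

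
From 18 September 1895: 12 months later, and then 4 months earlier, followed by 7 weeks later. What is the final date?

Counting forward 12 months from September 18, 1895:
month 9 + 12 = 21, which is month 9 of year 1896 → September 1896.
Day 18 is valid in September, giving September 18, 1896.
Going back 4 months from September 18, 1896:
month 9 − 4 = 5 → May 1896.
Day 18 is valid in May, giving May 18, 1896.
Counting forward 7 weeks (= 49 days) from May 18, 1896:
May has 31 days, so 31 − 18 = 13 days remain after May 18, 1896; 49 − 13 = 36 left.
June 1896 has 30 days: 36 − 30 = 6 left.
6 days into July 1896 → July 6, 1896.

July 6, 1896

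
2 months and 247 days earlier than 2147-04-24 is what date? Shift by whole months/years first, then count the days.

June 22, 2146

Going back 2 months and 247 days from April 24, 2147: first the month/year part, then the days.
month 4 − 2 = 2 → February 2147.
Day 24 is valid in February, giving February 24, 2147.
Now subtract 247 days from February 24, 2147.
Going back 24 days from February 24, 2147 reaches the end of the previous month; 247 − 24 = 223 left.
January 2147 has 31 days: 223 − 31 = 192 left.
December 2146 has 31 days: 192 − 31 = 161 left.
November 2146 has 30 days: 161 − 30 = 131 left.
October 2146 has 31 days: 131 − 31 = 100 left.
September 2146 has 30 days: 100 − 30 = 70 left.
August 2146 has 31 days: 70 − 31 = 39 left.
July 2146 has 31 days: 39 − 31 = 8 left.
June 2146 has 30 days; 30 − 8 = 22 → June 22, 2146.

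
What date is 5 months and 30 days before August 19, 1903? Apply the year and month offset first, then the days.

Subtracting 5 months and 30 days from August 19, 1903: first the month/year part, then the days.
month 8 − 5 = 3 → March 1903.
Day 19 is valid in March, giving March 19, 1903.
Now subtract 30 days from March 19, 1903.
Going back 19 days from March 19, 1903 reaches the end of the previous month; 30 − 19 = 11 left.
February 1903 has 28 days; 28 − 11 = 17 → February 17, 1903.

February 17, 1903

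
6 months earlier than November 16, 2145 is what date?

May 16, 2145

Going back 6 months from November 16, 2145.
month 11 − 6 = 5 → May 2145.
Day 16 is valid in May, giving May 16, 2145.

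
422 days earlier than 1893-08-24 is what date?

June 28, 1892

Going back 422 days from August 24, 1893.
Going back 24 days from August 24, 1893 reaches the end of the previous month; 422 − 24 = 398 left.
July 1893 has 31 days: 398 − 31 = 367 left.
June 1893 has 30 days: 367 − 30 = 337 left.
May 1893 has 31 days: 337 − 31 = 306 left.
April 1893 has 30 days: 306 − 30 = 276 left.
March 1893 has 31 days: 276 − 31 = 245 left.
February 1893 has 28 days (1893 is not a leap year): 245 − 28 = 217 left.
January 1893 has 31 days: 217 − 31 = 186 left.
December 1892 has 31 days: 186 − 31 = 155 left.
November 1892 has 30 days: 155 − 30 = 125 left.
October 1892 has 31 days: 125 − 31 = 94 left.
September 1892 has 30 days: 94 − 30 = 64 left.
August 1892 has 31 days: 64 − 31 = 33 left.
July 1892 has 31 days: 33 − 31 = 2 left.
June 1892 has 30 days; 30 − 2 = 28 → June 28, 1892.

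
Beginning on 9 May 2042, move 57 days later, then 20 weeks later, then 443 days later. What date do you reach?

February 8, 2044

Adding 57 days from May 9, 2042:
May has 31 days, so 31 − 9 = 22 days remain after May 9, 2042; 57 − 22 = 35 left.
June 2042 has 30 days: 35 − 30 = 5 left.
5 days into July 2042 → July 5, 2042.
Counting forward 20 weeks (= 140 days) from July 5, 2042:
July has 31 days, so 31 − 5 = 26 days remain after July 5, 2042; 140 − 26 = 114 left.
August 2042 has 31 days: 114 − 31 = 83 left.
September 2042 has 30 days: 83 − 30 = 53 left.
October 2042 has 31 days: 53 − 31 = 22 left.
22 days into November 2042 → November 22, 2042.
Adding 443 days from November 22, 2042:
November has 30 days, so 30 − 22 = 8 days remain after November 22, 2042; 443 − 8 = 435 left.
December 2042 has 31 days: 435 − 31 = 404 left.
January 2043 has 31 days: 404 − 31 = 373 left.
February 2043 has 28 days (2043 is not a leap year): 373 − 28 = 345 left.
March 2043 has 31 days: 345 − 31 = 314 left.
April 2043 has 30 days: 314 − 30 = 284 left.
May 2043 has 31 days: 284 − 31 = 253 left.
June 2043 has 30 days: 253 − 30 = 223 left.
July 2043 has 31 days: 223 − 31 = 192 left.
August 2043 has 31 days: 192 − 31 = 161 left.
September 2043 has 30 days: 161 − 30 = 131 left.
October 2043 has 31 days: 131 − 31 = 100 left.
November 2043 has 30 days: 100 − 30 = 70 left.
December 2043 has 31 days: 70 − 31 = 39 left.
January 2044 has 31 days: 39 − 31 = 8 left.
8 days into February 2044 → February 8, 2044.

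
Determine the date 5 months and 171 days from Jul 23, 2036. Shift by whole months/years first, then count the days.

June 12, 2037

Counting forward 5 months and 171 days from July 23, 2036: first the month/year part, then the days.
month 7 + 5 = 12 → December 2036.
Day 23 is valid in December, giving December 23, 2036.
Now add 171 days from December 23, 2036.
December has 31 days, so 31 − 23 = 8 days remain after December 23, 2036; 171 − 8 = 163 left.
January 2037 has 31 days: 163 − 31 = 132 left.
February 2037 has 28 days (2037 is not a leap year): 132 − 28 = 104 left.
March 2037 has 31 days: 104 − 31 = 73 left.
April 2037 has 30 days: 73 − 30 = 43 left.
May 2037 has 31 days: 43 − 31 = 12 left.
12 days into June 2037 → June 12, 2037.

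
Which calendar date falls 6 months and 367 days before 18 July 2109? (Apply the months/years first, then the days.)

January 17, 2108

Counting back 6 months and 367 days from July 18, 2109: first the month/year part, then the days.
month 7 − 6 = 1 → January 2109.
Day 18 is valid in January, giving January 18, 2109.
Now subtract 367 days from January 18, 2109.
Going back 18 days from January 18, 2109 reaches the end of the previous month; 367 − 18 = 349 left.
December 2108 has 31 days: 349 − 31 = 318 left.
November 2108 has 30 days: 318 − 30 = 288 left.
October 2108 has 31 days: 288 − 31 = 257 left.
September 2108 has 30 days: 257 − 30 = 227 left.
August 2108 has 31 days: 227 − 31 = 196 left.
July 2108 has 31 days: 196 − 31 = 165 left.
June 2108 has 30 days: 165 − 30 = 135 left.
May 2108 has 31 days: 135 − 31 = 104 left.
April 2108 has 30 days: 104 − 30 = 74 left.
March 2108 has 31 days: 74 − 31 = 43 left.
February 2108 has 29 days (2108 is a leap year): 43 − 29 = 14 left.
January 2108 has 31 days; 31 − 14 = 17 → January 17, 2108.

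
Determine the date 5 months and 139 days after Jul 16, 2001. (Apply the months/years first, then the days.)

Adding 5 months and 139 days from July 16, 2001: first the month/year part, then the days.
month 7 + 5 = 12 → December 2001.
Day 16 is valid in December, giving December 16, 2001.
Now add 139 days from December 16, 2001.
December has 31 days, so 31 − 16 = 15 days remain after December 16, 2001; 139 − 15 = 124 left.
January 2002 has 31 days: 124 − 31 = 93 left.
February 2002 has 28 days (2002 is not a leap year): 93 − 28 = 65 left.
March 2002 has 31 days: 65 − 31 = 34 left.
April 2002 has 30 days: 34 − 30 = 4 left.
4 days into May 2002 → May 4, 2002.

May 4, 2002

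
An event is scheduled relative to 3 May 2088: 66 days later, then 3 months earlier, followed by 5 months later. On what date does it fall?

September 8, 2088

Counting forward 66 days from May 3, 2088:
May has 31 days, so 31 − 3 = 28 days remain after May 3, 2088; 66 − 28 = 38 left.
June 2088 has 30 days: 38 − 30 = 8 left.
8 days into July 2088 → July 8, 2088.
Going back 3 months from July 8, 2088:
month 7 − 3 = 4 → April 2088.
Day 8 is valid in April, giving April 8, 2088.
Adding 5 months from April 8, 2088:
month 4 + 5 = 9 → September 2088.
Day 8 is valid in September, giving September 8, 2088.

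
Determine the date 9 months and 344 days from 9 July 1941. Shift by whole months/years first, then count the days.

March 19, 1943

Counting forward 9 months and 344 days from July 9, 1941: first the month/year part, then the days.
month 7 + 9 = 16, which is month 4 of year 1942 → April 1942.
Day 9 is valid in April, giving April 9, 1942.
Now add 344 days from April 9, 1942.
April has 30 days, so 30 − 9 = 21 days remain after April 9, 1942; 344 − 21 = 323 left.
May 1942 has 31 days: 323 − 31 = 292 left.
June 1942 has 30 days: 292 − 30 = 262 left.
July 1942 has 31 days: 262 − 31 = 231 left.
August 1942 has 31 days: 231 − 31 = 200 left.
September 1942 has 30 days: 200 − 30 = 170 left.
October 1942 has 31 days: 170 − 31 = 139 left.
November 1942 has 30 days: 139 − 30 = 109 left.
December 1942 has 31 days: 109 − 31 = 78 left.
January 1943 has 31 days: 78 − 31 = 47 left.
February 1943 has 28 days (1943 is not a leap year): 47 − 28 = 19 left.
19 days into March 1943 → March 19, 1943.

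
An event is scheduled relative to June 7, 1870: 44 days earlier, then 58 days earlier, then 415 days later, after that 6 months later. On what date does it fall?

October 16, 1871

Subtracting 44 days from June 7, 1870:
Going back 7 days from June 7, 1870 reaches the end of the previous month; 44 − 7 = 37 left.
May 1870 has 31 days: 37 − 31 = 6 left.
April 1870 has 30 days; 30 − 6 = 24 → April 24, 1870.
Going back 58 days from April 24, 1870:
Going back 24 days from April 24, 1870 reaches the end of the previous month; 58 − 24 = 34 left.
March 1870 has 31 days: 34 − 31 = 3 left.
February 1870 has 28 days; 28 − 3 = 25 → February 25, 1870.
Counting forward 415 days from February 25, 1870:
February has 28 days, so 28 − 25 = 3 days remain after February 25, 1870; 415 − 3 = 412 left.
March 1870 has 31 days: 412 − 31 = 381 left.
April 1870 has 30 days: 381 − 30 = 351 left.
May 1870 has 31 days: 351 − 31 = 320 left.
June 1870 has 30 days: 320 − 30 = 290 left.
July 1870 has 31 days: 290 − 31 = 259 left.
August 1870 has 31 days: 259 − 31 = 228 left.
September 1870 has 30 days: 228 − 30 = 198 left.
October 1870 has 31 days: 198 − 31 = 167 left.
November 1870 has 30 days: 167 − 30 = 137 left.
December 1870 has 31 days: 137 − 31 = 106 left.
January 1871 has 31 days: 106 − 31 = 75 left.
February 1871 has 28 days (1871 is not a leap year): 75 − 28 = 47 left.
March 1871 has 31 days: 47 − 31 = 16 left.
16 days into April 1871 → April 16, 1871.
Advancing 6 months from April 16, 1871:
month 4 + 6 = 10 → October 1871.
Day 16 is valid in October, giving October 16, 1871.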